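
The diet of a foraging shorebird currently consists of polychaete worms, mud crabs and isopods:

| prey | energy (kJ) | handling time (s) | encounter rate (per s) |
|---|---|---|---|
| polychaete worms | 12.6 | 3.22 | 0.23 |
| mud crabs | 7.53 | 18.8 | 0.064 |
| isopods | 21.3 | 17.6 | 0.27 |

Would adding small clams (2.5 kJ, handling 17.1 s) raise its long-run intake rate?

No

Current rate: (0.23×12.6 + 0.064×7.53 + 0.27×21.3)/(1 + 0.23×3.22 + 0.064×18.8 + 0.27×17.6) = 1.186 kJ/s.
small clams: E/h = 2.5/17.1 = 0.1462 kJ/s.
0.1462 < 1.186, so adding small clams would lower the average — exclude it.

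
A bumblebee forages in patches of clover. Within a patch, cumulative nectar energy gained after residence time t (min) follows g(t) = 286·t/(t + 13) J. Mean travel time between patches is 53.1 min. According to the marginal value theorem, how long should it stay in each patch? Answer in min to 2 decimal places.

26.27 min

Optimal t* satisfies g'(t*) = g(t*)/(T + t*).
g'(t) = 286·13/(t + 13)². Setting 286·13/(t+13)² = 286t/[(t+13)(53.1+t)] gives 13(53.1+t) = t(t+13), so t² = 13×53.1 = 690.3.
t* = √690.3 = 26.27 min.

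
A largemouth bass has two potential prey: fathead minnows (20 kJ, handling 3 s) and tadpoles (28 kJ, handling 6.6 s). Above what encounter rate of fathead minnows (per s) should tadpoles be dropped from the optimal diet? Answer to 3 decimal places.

At the threshold, the rate on fathead minnows alone equals the profitability of tadpoles: λ·20/(1 + λ·3) = 28/6.6 = 4.242.
Rearranging, λ(20 − 4.242×3) = 4.242, so λ = 4.242/7.273 = 0.5833 per s.

0.583 per s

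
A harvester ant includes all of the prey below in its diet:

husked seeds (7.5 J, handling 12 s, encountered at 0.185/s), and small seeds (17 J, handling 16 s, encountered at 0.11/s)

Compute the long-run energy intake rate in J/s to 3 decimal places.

0.654 J/s

R = Σλ_iE_i / (1 + Σλ_ih_i)
Numerator: 0.185×7.5 + 0.11×17 = 3.258
Denominator: 1 + 0.185×12 + 0.11×16 = 4.98
R = 3.258/4.98 = 0.6541 J/s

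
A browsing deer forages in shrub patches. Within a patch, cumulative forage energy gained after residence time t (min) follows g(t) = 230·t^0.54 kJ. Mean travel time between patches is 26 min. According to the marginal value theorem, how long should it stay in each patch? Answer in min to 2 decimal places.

Maximise g(t)/(T+t): set derivative to zero → g'(t)(T+t) = g(t).
g'(t) = 0.54·230·t^-0.46. Setting 0.54·230·t^-0.46 = 230·t^0.54/(26+t) gives 0.54(26+t) = t, so 0.46·t = 0.54×26.
t* = 0.54×26/0.46 = 30.52 min.

30.52 min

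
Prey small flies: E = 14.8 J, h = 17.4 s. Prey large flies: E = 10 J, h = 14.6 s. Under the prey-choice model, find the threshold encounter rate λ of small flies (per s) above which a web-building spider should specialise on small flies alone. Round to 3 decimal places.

0.238 per s

At the threshold, the rate on small flies alone equals the profitability of large flies: λ·14.8/(1 + λ·17.4) = 10/14.6 = 0.6849.
Rearranging, λ(14.8 − 0.6849×17.4) = 0.6849, so λ = 0.6849/2.882 = 0.2376 per s.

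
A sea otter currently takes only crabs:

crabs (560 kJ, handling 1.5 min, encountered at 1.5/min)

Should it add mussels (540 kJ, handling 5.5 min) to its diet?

No

Intake rate on the current diet: R = (1.5×560) / (1 + 1.5×1.5) = 840/3.25 = 258.5 kJ/min.
Profitability of mussels: 540/5.5 = 98.18 kJ/min.
98.18 < 258.5, so adding mussels would lower the average — exclude it.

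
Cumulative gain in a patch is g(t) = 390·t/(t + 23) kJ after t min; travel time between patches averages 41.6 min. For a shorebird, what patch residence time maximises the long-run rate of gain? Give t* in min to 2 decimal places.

30.93 min

By the marginal value theorem, leave when the instantaneous gain rate g'(t) equals the habitat-wide average g(t)/(T + t).
g'(t) = 390·23/(t + 23)². Setting 390·23/(t+23)² = 390t/[(t+23)(41.6+t)] gives 23(41.6+t) = t(t+23), so t² = 23×41.6 = 956.8.
t* = √956.8 = 30.93 min.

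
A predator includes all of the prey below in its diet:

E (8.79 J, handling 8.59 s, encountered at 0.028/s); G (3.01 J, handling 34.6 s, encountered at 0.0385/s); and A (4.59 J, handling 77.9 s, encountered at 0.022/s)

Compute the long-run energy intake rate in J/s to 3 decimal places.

Energy encountered per unit search time: 0.028×8.79 + 0.0385×3.01 + 0.022×4.59 = 0.463 J/s.
Handling time per unit search time: 0.028×8.59 + 0.0385×34.6 + 0.022×77.9 = 3.286.
Rate = 0.463/(1 + 3.286) = 0.108 J/s.

0.108 J/s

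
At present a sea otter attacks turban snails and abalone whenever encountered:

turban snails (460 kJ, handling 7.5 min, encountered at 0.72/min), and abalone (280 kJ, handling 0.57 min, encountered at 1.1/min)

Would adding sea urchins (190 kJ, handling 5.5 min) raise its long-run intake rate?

No

On turban snails and abalone alone, R = ΣλE/(1+Σλh) = 639.2/7.027 = 90.96 kJ/min.
Profitability of sea urchins: 190/5.5 = 34.55 kJ/min.
Since 34.55 < R, time spent handling sea urchins is better spent searching.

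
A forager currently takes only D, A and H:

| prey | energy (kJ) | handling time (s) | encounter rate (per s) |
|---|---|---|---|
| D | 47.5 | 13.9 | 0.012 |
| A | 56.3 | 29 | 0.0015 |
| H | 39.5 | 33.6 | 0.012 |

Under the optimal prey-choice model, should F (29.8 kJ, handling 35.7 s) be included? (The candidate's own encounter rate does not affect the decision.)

Intake rate on the current diet: R = (0.012×47.5 + 0.0015×56.3 + 0.012×39.5) / (1 + 0.012×13.9 + 0.0015×29 + 0.012×33.6) = 1.128/1.614 = 0.6994 kJ/s.
Profitability of F: 29.8/35.7 = 0.8347 kJ/s.
Since 0.8347 > R, including F increases the long-run rate.

Yes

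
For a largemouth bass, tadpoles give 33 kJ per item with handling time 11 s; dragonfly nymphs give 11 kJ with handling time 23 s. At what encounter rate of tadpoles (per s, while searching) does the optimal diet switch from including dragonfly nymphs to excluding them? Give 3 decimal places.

Drop dragonfly nymphs once their profitability E₂/h₂ falls below the rate achievable on tadpoles alone: E₂/h₂ = λE₁/(1 + λh₁).
Solve for λ: λE₁h₂ = E₂(1 + λh₁) → λ(E₁h₂ − E₂h₁) = E₂ → λ = E₂/(E₁h₂ − E₂h₁).
λ = 11/(33×23 − 11×11) = 11/638 = 0.01724 per s.

0.017 per s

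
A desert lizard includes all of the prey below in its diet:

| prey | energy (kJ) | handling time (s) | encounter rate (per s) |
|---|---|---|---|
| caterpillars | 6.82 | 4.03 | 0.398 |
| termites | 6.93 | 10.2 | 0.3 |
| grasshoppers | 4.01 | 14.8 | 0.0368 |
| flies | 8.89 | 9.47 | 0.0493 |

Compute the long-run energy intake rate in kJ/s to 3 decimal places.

Energy encountered per unit search time: 0.398×6.82 + 0.3×6.93 + 0.0368×4.01 + 0.0493×8.89 = 5.379 kJ/s.
Handling time per unit search time: 0.398×4.03 + 0.3×10.2 + 0.0368×14.8 + 0.0493×9.47 = 5.675.
Rate = 5.379/(1 + 5.675) = 0.8058 kJ/s.

0.806 kJ/s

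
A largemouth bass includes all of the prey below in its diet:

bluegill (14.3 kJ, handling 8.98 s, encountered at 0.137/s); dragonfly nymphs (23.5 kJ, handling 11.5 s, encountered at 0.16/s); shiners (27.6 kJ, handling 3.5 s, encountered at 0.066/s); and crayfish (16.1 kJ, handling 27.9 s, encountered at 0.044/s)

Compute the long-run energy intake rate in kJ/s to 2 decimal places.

1.49 kJ/s

Energy encountered per unit search time: 0.137×14.3 + 0.16×23.5 + 0.066×27.6 + 0.044×16.1 = 8.249 kJ/s.
Handling time per unit search time: 0.137×8.98 + 0.16×11.5 + 0.066×3.5 + 0.044×27.9 = 4.529.
Rate = 8.249/(1 + 4.529) = 1.492 kJ/s.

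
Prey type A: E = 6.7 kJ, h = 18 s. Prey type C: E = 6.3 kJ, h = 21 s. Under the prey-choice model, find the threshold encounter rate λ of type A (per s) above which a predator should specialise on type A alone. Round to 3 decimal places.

Drop type C once their profitability E₂/h₂ falls below the rate achievable on type A alone: E₂/h₂ = λE₁/(1 + λh₁).
Solve for λ: λE₁h₂ = E₂(1 + λh₁) → λ(E₁h₂ − E₂h₁) = E₂ → λ = E₂/(E₁h₂ − E₂h₁).
λ = 6.3/(6.7×21 − 6.3×18) = 6.3/27.3 = 0.2308 per s.

0.231 per s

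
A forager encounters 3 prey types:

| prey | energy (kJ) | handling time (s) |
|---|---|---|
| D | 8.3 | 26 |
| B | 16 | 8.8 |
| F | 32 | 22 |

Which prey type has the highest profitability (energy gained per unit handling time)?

B

In descending order of E/h:
B: 16/8.8 = 1.82 kJ/s
F: 32/22 = 1.45 kJ/s
D: 8.3/26 = 0.319 kJ/s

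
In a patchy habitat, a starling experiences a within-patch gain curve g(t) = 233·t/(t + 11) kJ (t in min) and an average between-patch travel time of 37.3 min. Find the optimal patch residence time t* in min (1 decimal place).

Maximise g(t)/(T+t): set derivative to zero → g'(t)(T+t) = g(t).
g'(t) = 233·11/(t + 11)². Setting 233·11/(t+11)² = 233t/[(t+11)(37.3+t)] gives 11(37.3+t) = t(t+11), so t² = 11×37.3 = 410.3.
t* = √410.3 = 20.26 min.

20.3 min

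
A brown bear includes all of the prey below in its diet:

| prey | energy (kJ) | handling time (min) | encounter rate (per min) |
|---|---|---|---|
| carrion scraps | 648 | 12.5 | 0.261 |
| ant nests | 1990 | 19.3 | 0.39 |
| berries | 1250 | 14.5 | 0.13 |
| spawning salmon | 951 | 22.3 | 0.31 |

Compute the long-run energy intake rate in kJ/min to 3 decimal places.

68.126 kJ/min

R = (0.261×648 + 0.39×1990 + 0.13×1250 + 0.31×951) / (1 + 0.261×12.5 + 0.39×19.3 + 0.13×14.5 + 0.31×22.3) = 1403/20.59 = 68.13 kJ/min.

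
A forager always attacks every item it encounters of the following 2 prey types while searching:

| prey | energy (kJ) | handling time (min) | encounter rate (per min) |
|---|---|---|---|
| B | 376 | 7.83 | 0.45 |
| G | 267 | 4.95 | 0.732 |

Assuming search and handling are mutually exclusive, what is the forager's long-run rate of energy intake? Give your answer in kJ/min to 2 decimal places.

44.76 kJ/min

R = Σλ_iE_i / (1 + Σλ_ih_i)
Numerator: 0.45×376 + 0.732×267 = 364.6
Denominator: 1 + 0.45×7.83 + 0.732×4.95 = 8.147
R = 364.6/8.147 = 44.76 kJ/min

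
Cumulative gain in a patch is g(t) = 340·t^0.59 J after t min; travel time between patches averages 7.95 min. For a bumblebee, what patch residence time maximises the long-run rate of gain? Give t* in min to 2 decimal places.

Maximise g(t)/(T+t): set derivative to zero → g'(t)(T+t) = g(t).
g'(t) = 0.59·340·t^-0.41. Setting 0.59·340·t^-0.41 = 340·t^0.59/(7.95+t) gives 0.59(7.95+t) = t, so 0.41·t = 0.59×7.95.
t* = 0.59×7.95/0.41 = 11.44 min.

11.44 min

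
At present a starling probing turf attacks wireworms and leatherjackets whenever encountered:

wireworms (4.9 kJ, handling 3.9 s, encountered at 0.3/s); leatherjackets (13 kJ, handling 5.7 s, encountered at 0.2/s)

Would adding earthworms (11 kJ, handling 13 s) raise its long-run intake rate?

No

Current rate: (0.3×4.9 + 0.2×13)/(1 + 0.3×3.9 + 0.2×5.7) = 1.23 kJ/s.
Profitability of earthworms: 11/13 = 0.8462 kJ/s.
0.8462 < 1.23, so adding earthworms would lower the average — exclude it.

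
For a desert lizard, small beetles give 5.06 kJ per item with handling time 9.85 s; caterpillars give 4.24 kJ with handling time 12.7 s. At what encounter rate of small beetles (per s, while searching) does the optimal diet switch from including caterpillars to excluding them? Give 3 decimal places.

0.188 per s

The zero-one rule: include caterpillars iff E₂/h₂ > λE₁/(1+λh₁). Equality gives the switch point.
λE₁h₂ = E₂ + λE₂h₁ ⇒ λ = E₂/(E₁h₂ − E₂h₁) = 4.24/(64.26 − 41.76) = 0.1885 per s.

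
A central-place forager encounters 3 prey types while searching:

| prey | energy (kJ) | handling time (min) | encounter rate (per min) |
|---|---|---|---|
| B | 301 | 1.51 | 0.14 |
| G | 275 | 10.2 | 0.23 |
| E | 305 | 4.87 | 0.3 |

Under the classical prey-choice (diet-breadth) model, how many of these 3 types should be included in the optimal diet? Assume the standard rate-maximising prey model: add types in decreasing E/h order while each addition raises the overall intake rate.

Profitabilities (E/h, kJ/min): B 199, E 62.6, G 27. Add prey in this order while the next type's profitability exceeds the intake rate on those already taken.
Rate on top 1: 34.79. E: 62.6 > 34.79 → include.
Rate on top 2: 50.01. G: 27 < 50.01 → exclude; stop.
Optimal diet: B, E — 2 of 3 types.

2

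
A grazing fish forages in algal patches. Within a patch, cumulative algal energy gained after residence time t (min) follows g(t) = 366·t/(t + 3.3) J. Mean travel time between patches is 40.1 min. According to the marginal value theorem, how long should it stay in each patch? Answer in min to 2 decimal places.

Maximise g(t)/(T+t): set derivative to zero → g'(t)(T+t) = g(t).
g'(t) = 366·3.3/(t + 3.3)². Setting 366·3.3/(t+3.3)² = 366t/[(t+3.3)(40.1+t)] gives 3.3(40.1+t) = t(t+3.3), so t² = 3.3×40.1 = 132.3.
t* = √132.3 = 11.5 min.

11.50 min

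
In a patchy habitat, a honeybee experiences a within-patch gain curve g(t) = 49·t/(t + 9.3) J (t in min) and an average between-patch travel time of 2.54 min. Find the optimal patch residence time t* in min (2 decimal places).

4.86 min

By the marginal value theorem, leave when the instantaneous gain rate g'(t) equals the habitat-wide average g(t)/(T + t).
g'(t) = 49·9.3/(t + 9.3)². Setting 49·9.3/(t+9.3)² = 49t/[(t+9.3)(2.54+t)] gives 9.3(2.54+t) = t(t+9.3), so t² = 9.3×2.54 = 23.62.
t* = √23.62 = 4.86 min.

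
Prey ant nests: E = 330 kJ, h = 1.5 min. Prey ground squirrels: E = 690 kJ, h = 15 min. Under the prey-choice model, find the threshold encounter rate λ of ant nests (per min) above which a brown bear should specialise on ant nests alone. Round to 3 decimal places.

Drop ground squirrels once their profitability E₂/h₂ falls below the rate achievable on ant nests alone: E₂/h₂ = λE₁/(1 + λh₁).
Solve for λ: λE₁h₂ = E₂(1 + λh₁) → λ(E₁h₂ − E₂h₁) = E₂ → λ = E₂/(E₁h₂ − E₂h₁).
λ = 690/(330×15 − 690×1.5) = 690/3915 = 0.1762 per min.

0.176 per min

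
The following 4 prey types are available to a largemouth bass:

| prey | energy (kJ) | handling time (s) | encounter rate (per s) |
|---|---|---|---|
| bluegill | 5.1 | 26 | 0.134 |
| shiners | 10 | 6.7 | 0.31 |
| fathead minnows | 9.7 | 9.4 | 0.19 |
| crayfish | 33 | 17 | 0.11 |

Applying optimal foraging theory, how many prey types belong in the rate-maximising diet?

2

E/h in descending order: crayfish 1.94, shiners 1.49, fathead minnows 1.03, bluegill 0.196 kJ/s. The optimal diet is the largest prefix of this list for which every included type satisfies E_i/h_i > R on the types above it.
Rate on top 1: 1.265. shiners: 1.49 > 1.265 → include.
Rate on top 2: 1.36. fathead minnows: 1.03 < 1.36 → exclude; stop.
Optimal diet: crayfish, shiners — 2 of 4 types.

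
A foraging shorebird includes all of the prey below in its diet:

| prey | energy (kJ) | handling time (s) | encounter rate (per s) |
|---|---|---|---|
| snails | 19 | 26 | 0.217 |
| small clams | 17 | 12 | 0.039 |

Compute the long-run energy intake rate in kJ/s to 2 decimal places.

R = Σλ_iE_i / (1 + Σλ_ih_i)
Numerator: 0.217×19 + 0.039×17 = 4.786
Denominator: 1 + 0.217×26 + 0.039×12 = 7.11
R = 4.786/7.11 = 0.6731 kJ/s

0.67 kJ/s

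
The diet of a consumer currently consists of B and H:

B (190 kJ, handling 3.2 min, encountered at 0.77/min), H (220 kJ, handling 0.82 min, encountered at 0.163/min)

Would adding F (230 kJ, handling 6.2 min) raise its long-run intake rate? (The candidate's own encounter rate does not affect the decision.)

No

On B and H alone, R = ΣλE/(1+Σλh) = 182.2/3.598 = 50.63 kJ/min.
Profitability of F: 230/6.2 = 37.1 kJ/min.
Since 37.1 < R, time spent handling F is better spent searching.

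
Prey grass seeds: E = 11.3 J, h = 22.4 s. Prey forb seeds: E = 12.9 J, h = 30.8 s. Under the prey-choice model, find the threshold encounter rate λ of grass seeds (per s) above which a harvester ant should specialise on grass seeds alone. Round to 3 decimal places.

0.218 per s

The zero-one rule: include forb seeds iff E₂/h₂ > λE₁/(1+λh₁). Equality gives the switch point.
λE₁h₂ = E₂ + λE₂h₁ ⇒ λ = E₂/(E₁h₂ − E₂h₁) = 12.9/(348 − 289) = 0.2183 per s.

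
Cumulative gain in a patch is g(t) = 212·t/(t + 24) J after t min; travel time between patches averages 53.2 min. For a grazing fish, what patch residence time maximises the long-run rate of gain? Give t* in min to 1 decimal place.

35.7 min

By the marginal value theorem, leave when the instantaneous gain rate g'(t) equals the habitat-wide average g(t)/(T + t).
g'(t) = 212·24/(t + 24)². Setting 212·24/(t+24)² = 212t/[(t+24)(53.2+t)] gives 24(53.2+t) = t(t+24), so t² = 24×53.2 = 1277.
t* = √1277 = 35.73 min.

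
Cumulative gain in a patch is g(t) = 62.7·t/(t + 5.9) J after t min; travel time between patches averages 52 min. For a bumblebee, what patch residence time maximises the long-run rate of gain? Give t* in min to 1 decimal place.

17.5 min

Optimal t* satisfies g'(t*) = g(t*)/(T + t*).
g'(t) = 62.7·5.9/(t + 5.9)². Setting 62.7·5.9/(t+5.9)² = 62.7t/[(t+5.9)(52+t)] gives 5.9(52+t) = t(t+5.9), so t² = 5.9×52 = 306.8.
t* = √306.8 = 17.52 min.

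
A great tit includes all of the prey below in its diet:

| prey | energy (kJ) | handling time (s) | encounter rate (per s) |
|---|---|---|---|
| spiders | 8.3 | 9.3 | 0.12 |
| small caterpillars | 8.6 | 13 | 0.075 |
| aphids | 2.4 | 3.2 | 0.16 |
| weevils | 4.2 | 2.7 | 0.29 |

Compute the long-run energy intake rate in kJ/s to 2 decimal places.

0.74 kJ/s

Energy encountered per unit search time: 0.12×8.3 + 0.075×8.6 + 0.16×2.4 + 0.29×4.2 = 3.243 kJ/s.
Handling time per unit search time: 0.12×9.3 + 0.075×13 + 0.16×3.2 + 0.29×2.7 = 3.386.
Rate = 3.243/(1 + 3.386) = 0.7394 kJ/s.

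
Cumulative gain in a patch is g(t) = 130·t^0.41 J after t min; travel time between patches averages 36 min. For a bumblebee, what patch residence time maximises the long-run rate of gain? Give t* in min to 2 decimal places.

Optimal t* satisfies g'(t*) = g(t*)/(T + t*).
g'(t) = 0.41·130·t^-0.59. Setting 0.41·130·t^-0.59 = 130·t^0.41/(36+t) gives 0.41(36+t) = t, so 0.59·t = 0.41×36.
t* = 0.41×36/0.59 = 25.02 min.

25.02 min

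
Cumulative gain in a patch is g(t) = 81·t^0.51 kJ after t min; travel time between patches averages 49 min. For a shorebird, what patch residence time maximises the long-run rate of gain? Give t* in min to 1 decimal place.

51.0 min

By the marginal value theorem, leave when the instantaneous gain rate g'(t) equals the habitat-wide average g(t)/(T + t).
g'(t) = 0.51·81·t^-0.49. Setting 0.51·81·t^-0.49 = 81·t^0.51/(49+t) gives 0.51(49+t) = t, so 0.49·t = 0.51×49.
t* = 0.51×49/0.49 = 51 min.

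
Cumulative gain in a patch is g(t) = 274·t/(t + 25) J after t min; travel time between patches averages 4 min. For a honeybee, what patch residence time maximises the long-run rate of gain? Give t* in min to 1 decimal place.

10.0 min

Optimal t* satisfies g'(t*) = g(t*)/(T + t*).
g'(t) = 274·25/(t + 25)². Setting 274·25/(t+25)² = 274t/[(t+25)(4+t)] gives 25(4+t) = t(t+25), so t² = 25×4 = 100.
t* = √100 = 10 min.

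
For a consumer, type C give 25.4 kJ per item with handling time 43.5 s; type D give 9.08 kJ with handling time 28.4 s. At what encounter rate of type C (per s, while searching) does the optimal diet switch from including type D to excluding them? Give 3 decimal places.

0.028 per s

The zero-one rule: include type D iff E₂/h₂ > λE₁/(1+λh₁). Equality gives the switch point.
λE₁h₂ = E₂ + λE₂h₁ ⇒ λ = E₂/(E₁h₂ − E₂h₁) = 9.08/(721.4 − 395) = 0.02782 per s.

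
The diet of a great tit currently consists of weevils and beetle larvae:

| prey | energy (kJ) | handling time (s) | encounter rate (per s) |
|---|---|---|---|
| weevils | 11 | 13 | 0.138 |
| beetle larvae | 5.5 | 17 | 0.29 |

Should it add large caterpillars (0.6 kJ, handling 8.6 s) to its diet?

No

On weevils and beetle larvae alone, R = ΣλE/(1+Σλh) = 3.113/7.724 = 0.403 kJ/s.
large caterpillars: E/h = 0.6/8.6 = 0.06977 kJ/s.
Since 0.06977 < R, time spent handling large caterpillars is better spent searching.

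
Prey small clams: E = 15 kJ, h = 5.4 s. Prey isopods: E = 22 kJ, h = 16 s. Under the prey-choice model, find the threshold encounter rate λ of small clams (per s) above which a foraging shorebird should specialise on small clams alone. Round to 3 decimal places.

0.182 per s

At the threshold, the rate on small clams alone equals the profitability of isopods: λ·15/(1 + λ·5.4) = 22/16 = 1.375.
Rearranging, λ(15 − 1.375×5.4) = 1.375, so λ = 1.375/7.575 = 0.1815 per s.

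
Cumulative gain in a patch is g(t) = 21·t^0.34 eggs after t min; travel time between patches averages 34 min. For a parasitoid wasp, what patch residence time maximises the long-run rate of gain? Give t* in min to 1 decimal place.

17.5 min

Maximise g(t)/(T+t): set derivative to zero → g'(t)(T+t) = g(t).
g'(t) = 0.34·21·t^-0.66. Setting 0.34·21·t^-0.66 = 21·t^0.34/(34+t) gives 0.34(34+t) = t, so 0.66·t = 0.34×34.
t* = 0.34×34/0.66 = 17.52 min.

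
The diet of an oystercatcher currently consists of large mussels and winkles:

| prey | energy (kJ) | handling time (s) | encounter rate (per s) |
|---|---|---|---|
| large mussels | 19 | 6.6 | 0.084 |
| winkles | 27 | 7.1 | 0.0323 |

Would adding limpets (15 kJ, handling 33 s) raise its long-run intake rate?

Current rate: (0.084×19 + 0.0323×27)/(1 + 0.084×6.6 + 0.0323×7.1) = 1.384 kJ/s.
Profitability of limpets: 15/33 = 0.4545 kJ/s.
Since 0.4545 < R, time spent handling limpets is better spent searching.

No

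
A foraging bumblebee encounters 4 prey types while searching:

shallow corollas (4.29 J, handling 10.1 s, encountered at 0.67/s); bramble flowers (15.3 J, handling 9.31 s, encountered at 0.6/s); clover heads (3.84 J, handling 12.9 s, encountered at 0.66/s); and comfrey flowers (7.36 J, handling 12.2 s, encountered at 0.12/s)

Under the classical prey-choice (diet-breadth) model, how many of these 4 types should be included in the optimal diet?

1

Profitabilities (E/h, J/s): bramble flowers 1.64, comfrey flowers 0.603, shallow corollas 0.425, clover heads 0.298. Add prey in this order while the next type's profitability exceeds the intake rate on those already taken.
Rate on top 1: 1.394. comfrey flowers: 0.603 < 1.394 → exclude; stop.
Optimal diet: bramble flowers — 1 of 4 types.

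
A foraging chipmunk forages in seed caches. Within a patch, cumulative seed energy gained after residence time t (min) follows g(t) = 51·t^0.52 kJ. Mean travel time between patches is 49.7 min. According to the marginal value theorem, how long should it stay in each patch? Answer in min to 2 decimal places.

53.84 min

By the marginal value theorem, leave when the instantaneous gain rate g'(t) equals the habitat-wide average g(t)/(T + t).
g'(t) = 0.52·51·t^-0.48. Setting 0.52·51·t^-0.48 = 51·t^0.52/(49.7+t) gives 0.52(49.7+t) = t, so 0.48·t = 0.52×49.7.
t* = 0.52×49.7/0.48 = 53.84 min.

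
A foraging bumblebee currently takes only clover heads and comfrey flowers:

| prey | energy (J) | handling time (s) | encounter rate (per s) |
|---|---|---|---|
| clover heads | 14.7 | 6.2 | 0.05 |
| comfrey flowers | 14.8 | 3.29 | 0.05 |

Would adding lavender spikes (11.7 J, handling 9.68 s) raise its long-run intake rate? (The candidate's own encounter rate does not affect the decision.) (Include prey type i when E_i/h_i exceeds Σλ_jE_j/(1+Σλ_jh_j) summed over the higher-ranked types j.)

Yes

On clover heads and comfrey flowers alone, R = ΣλE/(1+Σλh) = 1.475/1.474 = 1 J/s.
Profitability of lavender spikes: 11.7/9.68 = 1.209 J/s.
Since 1.209 > R, including lavender spikes increases the long-run rate.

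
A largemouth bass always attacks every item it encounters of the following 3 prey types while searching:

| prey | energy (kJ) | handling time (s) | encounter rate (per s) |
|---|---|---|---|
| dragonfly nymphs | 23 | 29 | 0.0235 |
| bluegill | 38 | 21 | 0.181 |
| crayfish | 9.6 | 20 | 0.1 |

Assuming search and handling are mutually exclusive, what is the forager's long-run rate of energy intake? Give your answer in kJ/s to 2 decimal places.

1.12 kJ/s

R = Σλ_iE_i / (1 + Σλ_ih_i)
Numerator: 0.0235×23 + 0.181×38 + 0.1×9.6 = 8.379
Denominator: 1 + 0.0235×29 + 0.181×21 + 0.1×20 = 7.482
R = 8.379/7.482 = 1.12 kJ/s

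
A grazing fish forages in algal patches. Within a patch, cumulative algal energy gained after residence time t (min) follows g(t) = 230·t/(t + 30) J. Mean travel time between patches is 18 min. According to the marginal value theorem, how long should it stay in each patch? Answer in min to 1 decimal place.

23.2 min

By the marginal value theorem, leave when the instantaneous gain rate g'(t) equals the habitat-wide average g(t)/(T + t).
g'(t) = 230·30/(t + 30)². Setting 230·30/(t+30)² = 230t/[(t+30)(18+t)] gives 30(18+t) = t(t+30), so t² = 30×18 = 540.
t* = √540 = 23.24 min.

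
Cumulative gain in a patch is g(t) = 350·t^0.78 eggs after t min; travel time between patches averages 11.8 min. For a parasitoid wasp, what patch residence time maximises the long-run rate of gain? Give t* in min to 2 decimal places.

41.84 min

By the marginal value theorem, leave when the instantaneous gain rate g'(t) equals the habitat-wide average g(t)/(T + t).
g'(t) = 0.78·350·t^-0.22. Setting 0.78·350·t^-0.22 = 350·t^0.78/(11.8+t) gives 0.78(11.8+t) = t, so 0.22·t = 0.78×11.8.
t* = 0.78×11.8/0.22 = 41.84 min.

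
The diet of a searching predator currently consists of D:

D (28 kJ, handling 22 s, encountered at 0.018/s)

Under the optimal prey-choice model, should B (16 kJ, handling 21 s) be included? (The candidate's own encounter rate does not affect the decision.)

Yes

Current rate: (0.018×28)/(1 + 0.018×22) = 0.361 kJ/s.
B: E/h = 16/21 = 0.7619 kJ/s.
Since 0.7619 > R, including B increases the long-run rate.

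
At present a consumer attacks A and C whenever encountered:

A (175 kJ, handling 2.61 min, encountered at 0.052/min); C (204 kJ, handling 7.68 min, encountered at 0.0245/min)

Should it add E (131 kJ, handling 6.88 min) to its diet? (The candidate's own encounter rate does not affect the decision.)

Yes

Current rate: (0.052×175 + 0.0245×204)/(1 + 0.052×2.61 + 0.0245×7.68) = 10.65 kJ/min.
E: E/h = 131/6.88 = 19.04 kJ/min.
19.04 > 10.65, so adding E raises the average — include it.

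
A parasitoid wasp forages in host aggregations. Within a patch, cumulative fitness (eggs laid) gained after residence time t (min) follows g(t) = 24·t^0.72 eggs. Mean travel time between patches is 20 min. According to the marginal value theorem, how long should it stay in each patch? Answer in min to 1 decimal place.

51.4 min

Maximise g(t)/(T+t): set derivative to zero → g'(t)(T+t) = g(t).
g'(t) = 0.72·24·t^-0.28. Setting 0.72·24·t^-0.28 = 24·t^0.72/(20+t) gives 0.72(20+t) = t, so 0.28·t = 0.72×20.
t* = 0.72×20/0.28 = 51.43 min.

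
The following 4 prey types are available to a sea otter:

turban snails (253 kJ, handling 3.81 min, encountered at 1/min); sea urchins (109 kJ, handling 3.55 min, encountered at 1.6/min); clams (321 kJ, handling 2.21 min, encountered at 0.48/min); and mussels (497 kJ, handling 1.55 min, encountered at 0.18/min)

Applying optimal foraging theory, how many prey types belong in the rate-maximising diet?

E/h in descending order: mussels 321, clams 145, turban snails 66.4, sea urchins 30.7 kJ/min. The optimal diet is the largest prefix of this list for which every included type satisfies E_i/h_i > R on the types above it.
Rate on top 1: 69.95. clams: 145 > 69.95 → include.
Rate on top 2: 104.1. turban snails: 66.4 < 104.1 → exclude; stop.
Optimal diet: mussels, clams — 2 of 4 types.

2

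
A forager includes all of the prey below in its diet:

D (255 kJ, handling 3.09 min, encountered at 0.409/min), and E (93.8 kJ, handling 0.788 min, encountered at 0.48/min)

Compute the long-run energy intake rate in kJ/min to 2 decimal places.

R = (0.409×255 + 0.48×93.8) / (1 + 0.409×3.09 + 0.48×0.788) = 149.3/2.642 = 56.52 kJ/min.

56.52 kJ/min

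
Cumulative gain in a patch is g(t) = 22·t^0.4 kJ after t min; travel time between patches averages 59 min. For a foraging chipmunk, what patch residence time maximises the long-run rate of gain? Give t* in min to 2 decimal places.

39.33 min

By the marginal value theorem, leave when the instantaneous gain rate g'(t) equals the habitat-wide average g(t)/(T + t).
g'(t) = 0.4·22·t^-0.6. Setting 0.4·22·t^-0.6 = 22·t^0.4/(59+t) gives 0.4(59+t) = t, so 0.60·t = 0.4×59.
t* = 0.4×59/0.60 = 39.33 min.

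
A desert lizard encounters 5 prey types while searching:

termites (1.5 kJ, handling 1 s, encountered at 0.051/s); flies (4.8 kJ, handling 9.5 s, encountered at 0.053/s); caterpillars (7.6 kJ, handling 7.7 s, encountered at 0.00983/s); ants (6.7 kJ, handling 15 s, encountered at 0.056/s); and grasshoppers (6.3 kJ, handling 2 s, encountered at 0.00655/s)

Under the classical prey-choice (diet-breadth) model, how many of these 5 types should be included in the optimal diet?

E/h in descending order: grasshoppers 3.15, termites 1.5, caterpillars 0.987, flies 0.505, ants 0.447 kJ/s. The optimal diet is the largest prefix of this list for which every included type satisfies E_i/h_i > R on the types above it.
Rate on top 1: 0.04073. termites: 1.5 > 0.04073 → include.
Rate on top 2: 0.1107. caterpillars: 0.987 > 0.1107 → include.
Rate on top 3: 0.1689. flies: 0.505 > 0.1689 → include.
Rate on top 4: 0.2719. ants: 0.447 > 0.2719 → include.
Optimal diet: grasshoppers, termites, caterpillars, flies, ants — 5 of 5 types.

5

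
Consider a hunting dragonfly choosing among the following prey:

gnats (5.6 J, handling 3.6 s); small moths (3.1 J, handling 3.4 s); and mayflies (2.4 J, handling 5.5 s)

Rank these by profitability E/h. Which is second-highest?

small moths

In descending order of E/h:
gnats: 5.6/3.6 = 1.56 J/s
small moths: 3.1/3.4 = 0.912 J/s
mayflies: 2.4/5.5 = 0.436 J/s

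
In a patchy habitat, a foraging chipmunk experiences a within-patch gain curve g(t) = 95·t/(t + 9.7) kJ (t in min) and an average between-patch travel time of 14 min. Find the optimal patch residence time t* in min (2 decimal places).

Optimal t* satisfies g'(t*) = g(t*)/(T + t*).
g'(t) = 95·9.7/(t + 9.7)². Setting 95·9.7/(t+9.7)² = 95t/[(t+9.7)(14+t)] gives 9.7(14+t) = t(t+9.7), so t² = 9.7×14 = 135.8.
t* = √135.8 = 11.65 min.

11.65 min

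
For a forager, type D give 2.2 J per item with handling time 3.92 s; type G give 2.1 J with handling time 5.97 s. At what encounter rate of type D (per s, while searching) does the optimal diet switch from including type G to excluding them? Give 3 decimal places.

The zero-one rule: include type G iff E₂/h₂ > λE₁/(1+λh₁). Equality gives the switch point.
λE₁h₂ = E₂ + λE₂h₁ ⇒ λ = E₂/(E₁h₂ − E₂h₁) = 2.1/(13.13 − 8.232) = 0.4284 per s.

0.428 per s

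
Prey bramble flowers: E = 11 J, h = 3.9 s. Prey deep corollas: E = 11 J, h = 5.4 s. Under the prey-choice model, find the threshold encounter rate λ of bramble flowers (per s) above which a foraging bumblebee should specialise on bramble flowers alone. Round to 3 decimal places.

Drop deep corollas once their profitability E₂/h₂ falls below the rate achievable on bramble flowers alone: E₂/h₂ = λE₁/(1 + λh₁).
Solve for λ: λE₁h₂ = E₂(1 + λh₁) → λ(E₁h₂ − E₂h₁) = E₂ → λ = E₂/(E₁h₂ − E₂h₁).
λ = 11/(11×5.4 − 11×3.9) = 11/16.5 = 0.6667 per s.

0.667 per s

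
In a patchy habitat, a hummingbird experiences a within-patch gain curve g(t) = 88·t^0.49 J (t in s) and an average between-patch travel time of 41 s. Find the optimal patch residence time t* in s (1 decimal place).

By the marginal value theorem, leave when the instantaneous gain rate g'(t) equals the habitat-wide average g(t)/(T + t).
g'(t) = 0.49·88·t^-0.51. Setting 0.49·88·t^-0.51 = 88·t^0.49/(41+t) gives 0.49(41+t) = t, so 0.51·t = 0.49×41.
t* = 0.49×41/0.51 = 39.39 s.

39.4 s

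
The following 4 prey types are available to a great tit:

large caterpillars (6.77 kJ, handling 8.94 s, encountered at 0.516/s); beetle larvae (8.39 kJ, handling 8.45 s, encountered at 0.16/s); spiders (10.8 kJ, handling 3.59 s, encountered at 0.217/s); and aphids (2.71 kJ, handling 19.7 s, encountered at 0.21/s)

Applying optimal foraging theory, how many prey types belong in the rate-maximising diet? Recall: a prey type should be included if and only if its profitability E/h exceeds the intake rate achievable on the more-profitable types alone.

Rank by E/h (kJ/s): spiders 3.01, beetle larvae 0.993, large caterpillars 0.757, aphids 0.138. Include each in turn until the next type's E/h falls below the running intake rate.
Rate on top 1: 1.317. beetle larvae: 0.993 < 1.317 → exclude; stop.
Optimal diet: spiders — 1 of 4 types.

1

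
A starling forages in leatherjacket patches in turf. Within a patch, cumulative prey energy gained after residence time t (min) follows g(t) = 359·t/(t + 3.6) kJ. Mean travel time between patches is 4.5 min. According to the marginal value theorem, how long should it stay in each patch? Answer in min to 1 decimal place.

Optimal t* satisfies g'(t*) = g(t*)/(T + t*).
g'(t) = 359·3.6/(t + 3.6)². Setting 359·3.6/(t+3.6)² = 359t/[(t+3.6)(4.5+t)] gives 3.6(4.5+t) = t(t+3.6), so t² = 3.6×4.5 = 16.2.
t* = √16.2 = 4.025 min.

4.0 min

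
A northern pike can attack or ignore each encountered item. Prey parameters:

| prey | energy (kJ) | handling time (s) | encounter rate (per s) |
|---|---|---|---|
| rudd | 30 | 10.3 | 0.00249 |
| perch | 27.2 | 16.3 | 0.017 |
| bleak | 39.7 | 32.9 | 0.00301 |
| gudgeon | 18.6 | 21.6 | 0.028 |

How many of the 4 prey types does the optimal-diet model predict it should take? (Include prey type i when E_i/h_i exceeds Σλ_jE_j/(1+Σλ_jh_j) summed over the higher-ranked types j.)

Profitabilities (E/h, kJ/s): rudd 2.91, perch 1.67, bleak 1.21, gudgeon 0.861. Add prey in this order while the next type's profitability exceeds the intake rate on those already taken.
Rate on top 1: 0.07283. perch: 1.67 > 0.07283 → include.
Rate on top 2: 0.4123. bleak: 1.21 > 0.4123 → include.
Rate on top 3: 0.4684. gudgeon: 0.861 > 0.4684 → include.
Optimal diet: rudd, perch, bleak, gudgeon — 4 of 4 types.

4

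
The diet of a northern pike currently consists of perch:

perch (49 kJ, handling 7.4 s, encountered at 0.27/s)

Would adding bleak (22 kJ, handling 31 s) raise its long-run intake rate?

No

On perch alone, R = ΣλE/(1+Σλh) = 13.23/2.998 = 4.413 kJ/s.
Profitability of bleak: 22/31 = 0.7097 kJ/s.
0.7097 < 4.413, so adding bleak would lower the average — exclude it.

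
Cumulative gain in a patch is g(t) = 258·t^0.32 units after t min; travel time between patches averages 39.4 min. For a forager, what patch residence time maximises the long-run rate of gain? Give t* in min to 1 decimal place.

By the marginal value theorem, leave when the instantaneous gain rate g'(t) equals the habitat-wide average g(t)/(T + t).
g'(t) = 0.32·258·t^-0.68. Setting 0.32·258·t^-0.68 = 258·t^0.32/(39.4+t) gives 0.32(39.4+t) = t, so 0.68·t = 0.32×39.4.
t* = 0.32×39.4/0.68 = 18.54 min.

18.5 min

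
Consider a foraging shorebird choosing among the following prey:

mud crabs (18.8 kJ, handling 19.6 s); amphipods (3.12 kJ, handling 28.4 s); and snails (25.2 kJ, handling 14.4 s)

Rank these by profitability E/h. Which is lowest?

amphipods

Profitability E/h (kJ/s): mud crabs = 18.8/19.6 = 0.959, amphipods = 3.12/28.4 = 0.11, snails = 25.2/14.4 = 1.75.
Ranked: snails > mud crabs > amphipods.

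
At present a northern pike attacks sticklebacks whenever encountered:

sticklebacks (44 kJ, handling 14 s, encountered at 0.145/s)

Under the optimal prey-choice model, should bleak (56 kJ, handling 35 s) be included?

No

On sticklebacks alone, R = ΣλE/(1+Σλh) = 6.38/3.03 = 2.106 kJ/s.
bleak: E/h = 56/35 = 1.6 kJ/s.
1.6 < 2.106, so adding bleak would lower the average — exclude it.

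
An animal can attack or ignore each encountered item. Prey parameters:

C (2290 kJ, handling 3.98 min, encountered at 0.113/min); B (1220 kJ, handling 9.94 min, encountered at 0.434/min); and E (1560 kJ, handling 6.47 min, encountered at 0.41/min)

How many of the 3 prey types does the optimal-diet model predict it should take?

2

Rank by E/h (kJ/min): C 575, E 241, B 123. Include each in turn until the next type's E/h falls below the running intake rate.
Rate on top 1: 178.5. E: 241 > 178.5 → include.
Rate on top 2: 219. B: 123 < 219 → exclude; stop.
Optimal diet: C, E — 2 of 3 types.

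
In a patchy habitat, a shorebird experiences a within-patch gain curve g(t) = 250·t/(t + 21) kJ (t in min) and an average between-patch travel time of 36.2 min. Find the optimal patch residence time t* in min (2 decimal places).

Optimal t* satisfies g'(t*) = g(t*)/(T + t*).
g'(t) = 250·21/(t + 21)². Setting 250·21/(t+21)² = 250t/[(t+21)(36.2+t)] gives 21(36.2+t) = t(t+21), so t² = 21×36.2 = 760.2.
t* = √760.2 = 27.57 min.

27.57 min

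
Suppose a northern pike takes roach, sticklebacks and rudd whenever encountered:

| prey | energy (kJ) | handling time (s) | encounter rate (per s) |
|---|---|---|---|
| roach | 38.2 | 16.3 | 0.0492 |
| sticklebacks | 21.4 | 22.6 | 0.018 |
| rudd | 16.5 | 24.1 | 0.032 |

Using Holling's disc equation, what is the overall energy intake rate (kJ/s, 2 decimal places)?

0.94 kJ/s

R = Σλ_iE_i / (1 + Σλ_ih_i)
Numerator: 0.0492×38.2 + 0.018×21.4 + 0.032×16.5 = 2.793
Denominator: 1 + 0.0492×16.3 + 0.018×22.6 + 0.032×24.1 = 2.98
R = 2.793/2.98 = 0.9371 kJ/s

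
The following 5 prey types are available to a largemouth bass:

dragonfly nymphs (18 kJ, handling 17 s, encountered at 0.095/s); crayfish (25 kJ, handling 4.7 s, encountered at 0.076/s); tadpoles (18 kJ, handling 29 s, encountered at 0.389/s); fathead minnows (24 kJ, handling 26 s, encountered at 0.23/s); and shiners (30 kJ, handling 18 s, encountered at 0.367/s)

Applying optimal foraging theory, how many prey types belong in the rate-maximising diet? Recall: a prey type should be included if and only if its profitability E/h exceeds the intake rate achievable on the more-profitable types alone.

Rank by E/h (kJ/s): crayfish 5.32, shiners 1.67, dragonfly nymphs 1.06, fathead minnows 0.923, tadpoles 0.621. Include each in turn until the next type's E/h falls below the running intake rate.
Rate on top 1: 1.4. shiners: 1.67 > 1.4 → include.
Rate on top 2: 1.621. dragonfly nymphs: 1.06 < 1.621 → exclude; stop.
Optimal diet: crayfish, shiners — 2 of 5 types.

2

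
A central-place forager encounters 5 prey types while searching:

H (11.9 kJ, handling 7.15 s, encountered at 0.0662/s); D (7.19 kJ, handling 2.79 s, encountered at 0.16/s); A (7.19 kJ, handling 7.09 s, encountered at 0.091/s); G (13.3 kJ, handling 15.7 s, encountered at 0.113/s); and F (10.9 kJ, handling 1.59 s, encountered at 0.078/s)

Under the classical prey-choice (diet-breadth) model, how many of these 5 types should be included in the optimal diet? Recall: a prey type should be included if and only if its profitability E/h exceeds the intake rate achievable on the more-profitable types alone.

Profitabilities (E/h, kJ/s): F 6.86, D 2.58, H 1.66, A 1.01, G 0.847. Add prey in this order while the next type's profitability exceeds the intake rate on those already taken.
Rate on top 1: 0.7564. D: 2.58 > 0.7564 → include.
Rate on top 2: 1.274. H: 1.66 > 1.274 → include.
Rate on top 3: 1.364. A: 1.01 < 1.364 → exclude; stop.
Optimal diet: F, D, H — 3 of 5 types.

3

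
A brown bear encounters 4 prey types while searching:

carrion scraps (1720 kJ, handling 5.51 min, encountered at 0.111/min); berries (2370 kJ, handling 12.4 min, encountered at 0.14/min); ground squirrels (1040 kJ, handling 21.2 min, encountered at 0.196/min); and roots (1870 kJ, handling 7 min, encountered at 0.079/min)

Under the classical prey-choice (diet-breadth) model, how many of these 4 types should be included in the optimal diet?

3

E/h in descending order: carrion scraps 312, roots 267, berries 191, ground squirrels 49.1 kJ/min. The optimal diet is the largest prefix of this list for which every included type satisfies E_i/h_i > R on the types above it.
Rate on top 1: 118.5. roots: 267 > 118.5 → include.
Rate on top 2: 156.4. berries: 191 > 156.4 → include.
Rate on top 3: 171.9. ground squirrels: 49.1 < 171.9 → exclude; stop.
Optimal diet: carrion scraps, roots, berries — 3 of 4 types.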